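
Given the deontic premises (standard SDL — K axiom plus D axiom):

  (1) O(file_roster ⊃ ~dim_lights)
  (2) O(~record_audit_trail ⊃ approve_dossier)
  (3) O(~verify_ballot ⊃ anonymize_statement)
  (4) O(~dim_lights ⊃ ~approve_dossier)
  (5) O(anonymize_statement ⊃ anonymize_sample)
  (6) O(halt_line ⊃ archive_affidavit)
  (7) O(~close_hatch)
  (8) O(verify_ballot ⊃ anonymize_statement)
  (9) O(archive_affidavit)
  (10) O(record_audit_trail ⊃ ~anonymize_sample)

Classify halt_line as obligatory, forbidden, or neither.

Premise 6 is O(halt_line ⊃ archive_affidavit); even if O(archive_affidavit) held, inferring O(halt_line) would be affirming the consequent — invalid.
No premise or chain of K-axiom applications forces O(halt_line), and none forces O(~halt_line). So halt_line is neither obligatory nor forbidden under these norms.

Neither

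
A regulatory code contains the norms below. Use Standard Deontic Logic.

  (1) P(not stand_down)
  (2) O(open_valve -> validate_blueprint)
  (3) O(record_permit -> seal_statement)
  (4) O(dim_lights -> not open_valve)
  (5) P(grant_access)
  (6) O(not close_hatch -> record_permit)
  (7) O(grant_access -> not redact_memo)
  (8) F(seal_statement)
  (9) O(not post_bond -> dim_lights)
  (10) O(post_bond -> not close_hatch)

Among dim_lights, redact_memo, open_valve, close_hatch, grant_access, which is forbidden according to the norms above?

Premise 8 is F(seal_statement), i.e. O(not seal_statement).
Premise 3, O(record_permit -> seal_statement), contraposes to O(not seal_statement -> not record_permit); with O(not seal_statement) we get O(not record_permit).
Premise 6, O(not close_hatch -> record_permit), contraposes to O(not record_permit -> close_hatch); with O(not record_permit) we get O(close_hatch).
Premise 10, O(post_bond -> not close_hatch), contraposes to O(close_hatch -> not post_bond); with O(close_hatch) we get O(not post_bond).
Premise 9 is O(not post_bond -> dim_lights); since O(not post_bond), deontic closure gives O(dim_lights).
Applying K to premise 4 (O(dim_lights -> not open_valve)) and O(dim_lights) yields O(not open_valve).
So O(not open_valve) holds, i.e. open_valve is forbidden. None of the other listed options is forbidden under the premises.

open_valve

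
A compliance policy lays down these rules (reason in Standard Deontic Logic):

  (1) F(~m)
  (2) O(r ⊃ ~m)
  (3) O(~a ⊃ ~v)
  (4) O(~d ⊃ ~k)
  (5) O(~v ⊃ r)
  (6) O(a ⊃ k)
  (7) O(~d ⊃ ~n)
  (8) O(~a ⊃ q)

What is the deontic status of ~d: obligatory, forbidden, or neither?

F(~m) at premise 1 means O(m).
Premise 2, O(r ⊃ ~m), contraposes to O(m ⊃ ~r); with O(m) we get O(~r).
The contrapositive of premise 5 (O(~v ⊃ r)) is O(~r ⊃ v), and O(~r) is already established, so O(v).
The contrapositive of premise 3 (O(~a ⊃ ~v)) is O(v ⊃ a), and O(v) is already established, so O(a).
Applying K to premise 6 (O(a ⊃ k)) and O(a) yields O(k).
Premise 4 is O(~d ⊃ ~k); contrapositively O(k ⊃ d). Since O(k) holds, K gives O(d).
Premises 7, 8 do not contribute to this derivation.
Thus O(d), which is F(~d): ~d is forbidden.

Forbidden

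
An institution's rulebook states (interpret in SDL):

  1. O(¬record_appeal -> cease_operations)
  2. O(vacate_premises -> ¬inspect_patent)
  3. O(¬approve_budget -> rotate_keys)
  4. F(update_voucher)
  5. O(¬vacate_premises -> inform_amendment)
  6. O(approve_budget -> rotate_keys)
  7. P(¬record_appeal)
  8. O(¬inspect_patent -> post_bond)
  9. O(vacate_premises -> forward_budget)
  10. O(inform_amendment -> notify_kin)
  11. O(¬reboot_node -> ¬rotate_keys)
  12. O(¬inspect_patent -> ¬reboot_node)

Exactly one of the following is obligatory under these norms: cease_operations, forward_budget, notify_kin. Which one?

Premises 6 and 3 cover both cases: O(approve_budget -> rotate_keys) and O(¬approve_budget -> rotate_keys). Since approve_budget ∨ ¬approve_budget is a tautology, O(rotate_keys) follows.
Premise 11, O(¬reboot_node -> ¬rotate_keys), contraposes to O(rotate_keys -> reboot_node); with O(rotate_keys) we get O(reboot_node).
Premise 12 is O(¬inspect_patent -> ¬reboot_node); contrapositively O(reboot_node -> inspect_patent). Since O(reboot_node) holds, K gives O(inspect_patent).
Premise 2, O(vacate_premises -> ¬inspect_patent), contraposes to O(inspect_patent -> ¬vacate_premises); with O(inspect_patent) we get O(¬vacate_premises).
Applying K to premise 5 (O(¬vacate_premises -> inform_amendment)) and O(¬vacate_premises) yields O(inform_amendment).
Premise 10 is O(inform_amendment -> notify_kin); since O(inform_amendment), deontic closure gives O(notify_kin).
So O(notify_kin) holds — notify_kin is obligatory. None of the other listed options is made obligatory by any chain of premises.

notify_kin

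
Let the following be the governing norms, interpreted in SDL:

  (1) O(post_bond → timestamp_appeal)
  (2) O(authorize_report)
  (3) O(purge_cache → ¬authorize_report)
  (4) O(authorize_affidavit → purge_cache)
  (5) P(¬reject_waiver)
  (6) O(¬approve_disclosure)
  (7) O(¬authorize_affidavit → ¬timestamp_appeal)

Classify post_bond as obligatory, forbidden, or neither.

Premise 2 gives O(authorize_report).
The contrapositive of premise 3 (O(purge_cache → ¬authorize_report)) is O(authorize_report → ¬purge_cache), and O(authorize_report) is already established, so O(¬purge_cache).
The contrapositive of premise 4 (O(authorize_affidavit → purge_cache)) is O(¬purge_cache → ¬authorize_affidavit), and O(¬purge_cache) is already established, so O(¬authorize_affidavit).
Applying K to premise 7 (O(¬authorize_affidavit → ¬timestamp_appeal)) and O(¬authorize_affidavit) yields O(¬timestamp_appeal).
Premise 1 is O(post_bond → timestamp_appeal); contrapositively O(¬timestamp_appeal → ¬post_bond). Since O(¬timestamp_appeal) holds, K gives O(¬post_bond).
Premises 5, 6 do not contribute to this derivation.
Thus O(¬post_bond), which is F(post_bond): post_bond is forbidden.

Forbidden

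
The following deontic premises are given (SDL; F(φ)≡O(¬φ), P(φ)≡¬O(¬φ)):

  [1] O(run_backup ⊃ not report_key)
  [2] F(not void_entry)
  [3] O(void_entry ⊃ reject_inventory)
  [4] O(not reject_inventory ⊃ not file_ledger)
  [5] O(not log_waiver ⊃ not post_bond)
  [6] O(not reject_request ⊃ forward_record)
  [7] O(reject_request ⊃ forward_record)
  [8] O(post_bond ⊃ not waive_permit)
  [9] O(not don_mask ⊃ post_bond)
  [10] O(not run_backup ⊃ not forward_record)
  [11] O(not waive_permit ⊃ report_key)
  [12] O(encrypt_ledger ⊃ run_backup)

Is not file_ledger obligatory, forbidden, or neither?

Neither

Premise 4 is O(not reject_inventory ⊃ not file_ledger), but O(not reject_inventory) is not derivable from the premises, so it does not yield O(not file_ledger).
No premise or chain of K-axiom applications forces O(not file_ledger), and none forces O(file_ledger). So not file_ledger is neither obligatory nor forbidden under these norms.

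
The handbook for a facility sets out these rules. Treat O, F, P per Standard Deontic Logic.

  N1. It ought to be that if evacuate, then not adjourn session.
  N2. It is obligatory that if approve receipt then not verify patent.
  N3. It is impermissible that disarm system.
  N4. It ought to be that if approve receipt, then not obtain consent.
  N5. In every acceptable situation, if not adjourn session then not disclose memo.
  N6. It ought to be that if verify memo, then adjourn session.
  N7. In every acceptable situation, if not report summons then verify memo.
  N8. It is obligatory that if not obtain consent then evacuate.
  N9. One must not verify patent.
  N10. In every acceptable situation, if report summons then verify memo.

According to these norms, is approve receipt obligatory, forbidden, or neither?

Forbidden

By case analysis on ¬report_summons: premise 7 gives O(¬report_summons → verify_memo) and premise 10 gives O(report_summons → verify_memo), so O(verify_memo) either way.
From O(verify_memo) and premise 6, O(verify_memo → adjourn_session), we obtain O(adjourn_session).
Premise 1, O(evacuate → ¬adjourn_session), contraposes to O(adjourn_session → ¬evacuate); with O(adjourn_session) we get O(¬evacuate).
Premise 8 is O(¬obtain_consent → evacuate); contrapositively O(¬evacuate → obtain_consent). Since O(¬evacuate) holds, K gives O(obtain_consent).
Premise 4, O(approve_receipt → ¬obtain_consent), contraposes to O(obtain_consent → ¬approve_receipt); with O(obtain_consent) we get O(¬approve_receipt).
Premises 2, 3, 5, 9 do not contribute to this derivation.
Thus O(¬approve_receipt), which is F(approve_receipt): approve_receipt is forbidden.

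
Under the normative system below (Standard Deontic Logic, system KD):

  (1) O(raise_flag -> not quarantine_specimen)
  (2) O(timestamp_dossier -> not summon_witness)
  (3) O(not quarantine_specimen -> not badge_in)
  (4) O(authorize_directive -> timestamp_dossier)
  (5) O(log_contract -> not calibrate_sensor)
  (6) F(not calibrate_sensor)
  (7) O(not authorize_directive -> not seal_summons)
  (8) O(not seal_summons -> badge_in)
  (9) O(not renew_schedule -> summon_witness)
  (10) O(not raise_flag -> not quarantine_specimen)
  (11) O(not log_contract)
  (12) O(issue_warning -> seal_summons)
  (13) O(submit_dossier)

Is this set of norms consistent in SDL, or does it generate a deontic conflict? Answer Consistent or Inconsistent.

Consistent

Premise 5 is O(log_contract -> not calibrate_sensor), but O(log_contract) is not derivable from the premises, so it does not yield O(not calibrate_sensor).
So O(not calibrate_sensor) is not derivable, and the apparent clash with O(calibrate_sensor) does not arise.
A world satisfying every obligation exists (e.g. authorize_directive=true, badge_in=false, calibrate_sensor=true, issue_warning=false, log_contract=false, quarantine_specimen=false, raise_flag=false, renew_schedule=true, seal_summons=true, submit_dossier=true, summon_witness=false, timestamp_dossier=true); no atom is both obligatory and forbidden, so the set is consistent.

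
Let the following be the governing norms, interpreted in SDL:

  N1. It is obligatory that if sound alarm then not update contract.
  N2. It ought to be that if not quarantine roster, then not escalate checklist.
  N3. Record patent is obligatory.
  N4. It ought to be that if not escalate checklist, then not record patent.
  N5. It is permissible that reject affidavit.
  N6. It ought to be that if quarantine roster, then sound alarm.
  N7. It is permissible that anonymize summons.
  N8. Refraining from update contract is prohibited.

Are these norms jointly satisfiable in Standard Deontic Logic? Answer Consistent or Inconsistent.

Inconsistent

F(¬update_contract) at premise 8 means O(update_contract).
The contrapositive of premise 1 (O(sound_alarm → ¬update_contract)) is O(update_contract → ¬sound_alarm), and O(update_contract) is already established, so O(¬sound_alarm).
Premise 6 is O(quarantine_roster → sound_alarm); contrapositively O(¬sound_alarm → ¬quarantine_roster). Since O(¬sound_alarm) holds, K gives O(¬quarantine_roster).
Applying K to premise 2 (O(¬quarantine_roster → ¬escalate_checklist)) and O(¬quarantine_roster) yields O(¬escalate_checklist).
Premise 4 is O(¬escalate_checklist → ¬record_patent); since O(¬escalate_checklist), deontic closure gives O(¬record_patent).
But premise 3 directly asserts O(record_patent).
We now have both O(¬record_patent) and O(record_patent) — record_patent is simultaneously obligatory and forbidden, violating the D-axiom.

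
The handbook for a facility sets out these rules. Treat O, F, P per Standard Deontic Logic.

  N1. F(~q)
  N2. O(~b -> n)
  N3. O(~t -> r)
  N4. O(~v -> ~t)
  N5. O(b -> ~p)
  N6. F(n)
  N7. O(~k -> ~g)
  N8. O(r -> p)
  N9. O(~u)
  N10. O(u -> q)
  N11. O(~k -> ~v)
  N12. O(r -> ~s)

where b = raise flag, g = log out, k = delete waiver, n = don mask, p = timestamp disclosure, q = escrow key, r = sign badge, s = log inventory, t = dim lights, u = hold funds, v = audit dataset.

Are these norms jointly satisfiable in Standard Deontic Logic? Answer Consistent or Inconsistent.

Consistent

Premise 10 is O(u -> q); even if O(q) held, inferring O(u) would be affirming the consequent — invalid.
So O(u) is not derivable, and the apparent clash with O(~u) does not arise.
A world satisfying every obligation exists (e.g. b=true, g=false, k=true, n=false, p=false, q=true, r=false, s=false, t=true, u=false, v=true); no atom is both obligatory and forbidden, so the set is consistent.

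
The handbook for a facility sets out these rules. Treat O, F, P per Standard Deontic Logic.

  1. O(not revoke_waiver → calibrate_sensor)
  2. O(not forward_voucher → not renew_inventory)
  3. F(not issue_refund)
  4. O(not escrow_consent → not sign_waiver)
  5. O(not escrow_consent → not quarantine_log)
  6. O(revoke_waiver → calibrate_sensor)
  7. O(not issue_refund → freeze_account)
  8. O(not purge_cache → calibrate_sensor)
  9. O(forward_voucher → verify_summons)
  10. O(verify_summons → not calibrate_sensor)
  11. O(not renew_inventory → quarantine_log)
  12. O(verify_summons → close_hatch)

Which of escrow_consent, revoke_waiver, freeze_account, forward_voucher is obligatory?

Premises 6 and 1 cover both cases: O(revoke_waiver → calibrate_sensor) and O(not revoke_waiver → calibrate_sensor). Since revoke_waiver ∨ not revoke_waiver is a tautology, O(calibrate_sensor) follows.
Premise 10 is O(verify_summons → not calibrate_sensor); contrapositively O(calibrate_sensor → not verify_summons). Since O(calibrate_sensor) holds, K gives O(not verify_summons).
Premise 9 is O(forward_voucher → verify_summons); contrapositively O(not verify_summons → not forward_voucher). Since O(not verify_summons) holds, K gives O(not forward_voucher).
Applying K to premise 2 (O(not forward_voucher → not renew_inventory)) and O(not forward_voucher) yields O(not renew_inventory).
Applying K to premise 11 (O(not renew_inventory → quarantine_log)) and O(not renew_inventory) yields O(quarantine_log).
Premise 5 is O(not escrow_consent → not quarantine_log); contrapositively O(quarantine_log → escrow_consent). Since O(quarantine_log) holds, K gives O(escrow_consent).
So O(escrow_consent) holds — escrow_consent is obligatory. None of the other listed options is made obligatory by any chain of premises.

escrow_consent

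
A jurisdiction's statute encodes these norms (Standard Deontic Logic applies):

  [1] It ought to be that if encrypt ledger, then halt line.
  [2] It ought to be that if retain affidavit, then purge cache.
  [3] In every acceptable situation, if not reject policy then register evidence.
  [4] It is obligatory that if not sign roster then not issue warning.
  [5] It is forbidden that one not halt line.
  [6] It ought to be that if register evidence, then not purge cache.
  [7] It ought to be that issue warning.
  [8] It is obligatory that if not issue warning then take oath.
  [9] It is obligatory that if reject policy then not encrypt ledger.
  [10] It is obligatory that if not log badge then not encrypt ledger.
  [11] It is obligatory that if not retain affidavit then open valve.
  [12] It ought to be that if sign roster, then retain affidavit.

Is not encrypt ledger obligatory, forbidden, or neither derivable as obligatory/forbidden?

Obligatory

Premise 7 states O(issue_warning) outright.
Premise 4 is O(¬sign_roster → ¬issue_warning); contrapositively O(issue_warning → sign_roster). Since O(issue_warning) holds, K gives O(sign_roster).
With premise 12, O(sign_roster → retain_affidavit), the K-axiom yields O(retain_affidavit).
Premise 2 is O(retain_affidavit → purge_cache); since O(retain_affidavit), deontic closure gives O(purge_cache).
The contrapositive of premise 6 (O(register_evidence → ¬purge_cache)) is O(purge_cache → ¬register_evidence), and O(purge_cache) is already established, so O(¬register_evidence).
Premise 3 is O(¬reject_policy → register_evidence); contrapositively O(¬register_evidence → reject_policy). Since O(¬register_evidence) holds, K gives O(reject_policy).
Applying K to premise 9 (O(reject_policy → ¬encrypt_ledger)) and O(reject_policy) yields O(¬encrypt_ledger).
Premises 1, 5, 8, 10, 11 do not contribute to this derivation.
Hence ¬encrypt_ledger is obligatory.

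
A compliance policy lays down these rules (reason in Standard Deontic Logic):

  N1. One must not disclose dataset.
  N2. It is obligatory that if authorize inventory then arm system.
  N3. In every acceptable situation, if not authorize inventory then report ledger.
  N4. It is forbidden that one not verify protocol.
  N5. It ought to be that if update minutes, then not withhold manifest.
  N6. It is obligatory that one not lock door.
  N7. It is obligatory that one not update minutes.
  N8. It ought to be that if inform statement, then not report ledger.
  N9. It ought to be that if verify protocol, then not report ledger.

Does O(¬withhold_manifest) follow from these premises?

Premise 5 is O(update_minutes → ¬withhold_manifest), but O(update_minutes) is not derivable from the premises, so it does not yield O(¬withhold_manifest).
No other premise forces O(¬withhold_manifest). An ideal world satisfying every premise can still have ¬withhold_manifest false, so O(¬withhold_manifest) is not derivable.

No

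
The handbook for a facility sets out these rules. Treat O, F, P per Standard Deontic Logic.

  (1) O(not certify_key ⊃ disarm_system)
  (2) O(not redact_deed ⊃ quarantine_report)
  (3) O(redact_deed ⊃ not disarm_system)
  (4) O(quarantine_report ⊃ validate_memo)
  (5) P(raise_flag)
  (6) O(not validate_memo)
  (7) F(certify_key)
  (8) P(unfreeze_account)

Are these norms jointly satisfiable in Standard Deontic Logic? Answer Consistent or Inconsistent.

Inconsistent

Premise 6 states O(not validate_memo) outright.
The contrapositive of premise 4 (O(quarantine_report ⊃ validate_memo)) is O(not validate_memo ⊃ not quarantine_report), and O(not validate_memo) is already established, so O(not quarantine_report).
Premise 2 is O(not redact_deed ⊃ quarantine_report); contrapositively O(not quarantine_report ⊃ redact_deed). Since O(not quarantine_report) holds, K gives O(redact_deed).
From O(redact_deed) and premise 3, O(redact_deed ⊃ not disarm_system), we obtain O(not disarm_system).
Premise 1 is O(not certify_key ⊃ disarm_system); contrapositively O(not disarm_system ⊃ certify_key). Since O(not disarm_system) holds, K gives O(certify_key).
Yet premise 7 is F(certify_key), i.e. O(not certify_key).
We now have both O(certify_key) and O(not certify_key) — certify_key is simultaneously obligatory and forbidden, violating the D-axiom.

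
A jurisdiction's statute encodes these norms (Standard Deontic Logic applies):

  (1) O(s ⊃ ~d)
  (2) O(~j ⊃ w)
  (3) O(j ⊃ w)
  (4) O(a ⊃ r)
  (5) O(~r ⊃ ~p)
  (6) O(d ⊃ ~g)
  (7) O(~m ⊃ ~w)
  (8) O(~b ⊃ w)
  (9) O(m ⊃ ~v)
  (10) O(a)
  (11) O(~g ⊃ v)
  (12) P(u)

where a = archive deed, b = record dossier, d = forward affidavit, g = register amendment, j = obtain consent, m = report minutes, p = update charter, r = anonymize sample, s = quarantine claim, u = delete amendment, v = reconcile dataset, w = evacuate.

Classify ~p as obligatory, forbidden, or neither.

Neither

Premise 5 is O(~r ⊃ ~p), but O(~r) is not derivable from the premises, so it does not yield O(~p).
No premise or chain of K-axiom applications forces O(~p), and none forces O(p). So ~p is neither obligatory nor forbidden under these norms.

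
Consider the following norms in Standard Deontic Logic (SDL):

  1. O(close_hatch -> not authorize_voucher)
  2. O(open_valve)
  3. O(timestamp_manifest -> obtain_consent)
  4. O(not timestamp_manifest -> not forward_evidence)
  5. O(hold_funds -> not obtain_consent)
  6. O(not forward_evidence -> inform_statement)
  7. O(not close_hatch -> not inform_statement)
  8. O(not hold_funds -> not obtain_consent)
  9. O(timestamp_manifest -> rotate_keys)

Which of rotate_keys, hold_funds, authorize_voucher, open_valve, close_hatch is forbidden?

Premises 8 and 5 are O(not hold_funds -> not obtain_consent) and O(hold_funds -> not obtain_consent); every ideal world satisfies not hold_funds or hold_funds, so in either case not obtain_consent holds — hence O(not obtain_consent).
Premise 3, O(timestamp_manifest -> obtain_consent), contraposes to O(not obtain_consent -> not timestamp_manifest); with O(not obtain_consent) we get O(not timestamp_manifest).
From O(not timestamp_manifest) and premise 4, O(not timestamp_manifest -> not forward_evidence), we obtain O(not forward_evidence).
From O(not forward_evidence) and premise 6, O(not forward_evidence -> inform_statement), we obtain O(inform_statement).
Premise 7, O(not close_hatch -> not inform_statement), contraposes to O(inform_statement -> close_hatch); with O(inform_statement) we get O(close_hatch).
Premise 1 is O(close_hatch -> not authorize_voucher); since O(close_hatch), deontic closure gives O(not authorize_voucher).
So O(not authorize_voucher) holds, i.e. authorize_voucher is forbidden. None of the other listed options is forbidden under the premises.

authorize_voucher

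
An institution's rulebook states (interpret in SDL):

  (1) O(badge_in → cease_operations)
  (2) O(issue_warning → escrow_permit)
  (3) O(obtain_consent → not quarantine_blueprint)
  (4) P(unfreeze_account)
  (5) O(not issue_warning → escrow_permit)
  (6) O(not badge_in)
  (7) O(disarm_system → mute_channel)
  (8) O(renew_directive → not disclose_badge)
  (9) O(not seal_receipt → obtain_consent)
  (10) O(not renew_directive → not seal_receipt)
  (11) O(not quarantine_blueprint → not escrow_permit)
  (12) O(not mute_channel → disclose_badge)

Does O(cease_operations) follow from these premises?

Premise 1 is O(badge_in → cease_operations), but O(badge_in) is not derivable from the premises, so it does not yield O(cease_operations).
No other premise forces O(cease_operations). An ideal world satisfying every premise can still have cease_operations false, so O(cease_operations) is not derivable.

No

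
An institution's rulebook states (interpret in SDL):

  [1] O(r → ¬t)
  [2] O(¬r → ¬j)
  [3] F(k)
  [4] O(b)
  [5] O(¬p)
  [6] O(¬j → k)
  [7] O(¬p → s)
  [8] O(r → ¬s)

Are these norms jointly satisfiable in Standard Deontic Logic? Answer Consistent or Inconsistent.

Inconsistent

Premise 5 gives O(¬p).
Applying K to premise 7 (O(¬p → s)) and O(¬p) yields O(s).
The contrapositive of premise 8 (O(r → ¬s)) is O(s → ¬r), and O(s) is already established, so O(¬r).
With premise 2, O(¬r → ¬j), the K-axiom yields O(¬j).
From O(¬j) and premise 6, O(¬j → k), we obtain O(k).
Yet premise 3 is F(k), i.e. O(¬k).
We now have both O(k) and O(¬k) — k is simultaneously obligatory and forbidden, violating the D-axiom.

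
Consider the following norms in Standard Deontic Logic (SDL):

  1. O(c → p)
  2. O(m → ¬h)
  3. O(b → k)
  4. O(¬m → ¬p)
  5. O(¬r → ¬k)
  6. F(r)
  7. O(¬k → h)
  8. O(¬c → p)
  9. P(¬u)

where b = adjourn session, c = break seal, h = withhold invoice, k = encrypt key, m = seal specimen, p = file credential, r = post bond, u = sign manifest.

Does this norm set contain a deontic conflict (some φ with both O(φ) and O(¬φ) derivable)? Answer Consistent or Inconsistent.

Premises 8 and 1 are O(¬c → p) and O(c → p); every ideal world satisfies ¬c or c, so in either case p holds — hence O(p).
The contrapositive of premise 4 (O(¬m → ¬p)) is O(p → m), and O(p) is already established, so O(m).
From O(m) and premise 2, O(m → ¬h), we obtain O(¬h).
Premise 7 is O(¬k → h); contrapositively O(¬h → k). Since O(¬h) holds, K gives O(k).
Premise 5, O(¬r → ¬k), contraposes to O(k → r); with O(k) we get O(r).
Yet premise 6 is F(r), i.e. O(¬r).
We now have both O(r) and O(¬r) — r is simultaneously obligatory and forbidden, violating the D-axiom.

Inconsistent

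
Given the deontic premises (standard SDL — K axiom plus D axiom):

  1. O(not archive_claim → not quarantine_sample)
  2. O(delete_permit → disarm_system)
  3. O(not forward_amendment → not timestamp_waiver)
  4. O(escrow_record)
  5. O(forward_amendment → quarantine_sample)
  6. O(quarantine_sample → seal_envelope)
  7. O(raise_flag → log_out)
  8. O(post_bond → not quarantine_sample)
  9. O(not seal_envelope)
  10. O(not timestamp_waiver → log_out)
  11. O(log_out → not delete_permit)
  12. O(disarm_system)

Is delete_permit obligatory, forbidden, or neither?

Premise 9 gives O(not seal_envelope).
Premise 6 is O(quarantine_sample → seal_envelope); contrapositively O(not seal_envelope → not quarantine_sample). Since O(not seal_envelope) holds, K gives O(not quarantine_sample).
The contrapositive of premise 5 (O(forward_amendment → quarantine_sample)) is O(not quarantine_sample → not forward_amendment), and O(not quarantine_sample) is already established, so O(not forward_amendment).
Applying K to premise 3 (O(not forward_amendment → not timestamp_waiver)) and O(not forward_amendment) yields O(not timestamp_waiver).
Premise 10 is O(not timestamp_waiver → log_out); since O(not timestamp_waiver), deontic closure gives O(log_out).
Premise 11 is O(log_out → not delete_permit); since O(log_out), deontic closure gives O(not delete_permit).
Premises 1, 2, 4, 7, 8, 12 do not contribute to this derivation.
Thus O(not delete_permit), which is F(delete_permit): delete_permit is forbidden.

Forbidden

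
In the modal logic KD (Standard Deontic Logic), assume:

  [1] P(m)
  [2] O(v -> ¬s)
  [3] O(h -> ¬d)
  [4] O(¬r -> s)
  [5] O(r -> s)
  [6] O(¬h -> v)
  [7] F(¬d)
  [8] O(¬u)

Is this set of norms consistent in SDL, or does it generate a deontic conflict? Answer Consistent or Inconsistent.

By case analysis on ¬r: premise 4 gives O(¬r -> s) and premise 5 gives O(r -> s), so O(s) either way.
Premise 2, O(v -> ¬s), contraposes to O(s -> ¬v); with O(s) we get O(¬v).
Premise 6, O(¬h -> v), contraposes to O(¬v -> h); with O(¬v) we get O(h).
Premise 3 is O(h -> ¬d); since O(h), deontic closure gives O(¬d).
However, F(¬d) at premise 7 amounts to O(d).
We now have both O(¬d) and O(d) — d is simultaneously obligatory and forbidden, violating the D-axiom.

Inconsistent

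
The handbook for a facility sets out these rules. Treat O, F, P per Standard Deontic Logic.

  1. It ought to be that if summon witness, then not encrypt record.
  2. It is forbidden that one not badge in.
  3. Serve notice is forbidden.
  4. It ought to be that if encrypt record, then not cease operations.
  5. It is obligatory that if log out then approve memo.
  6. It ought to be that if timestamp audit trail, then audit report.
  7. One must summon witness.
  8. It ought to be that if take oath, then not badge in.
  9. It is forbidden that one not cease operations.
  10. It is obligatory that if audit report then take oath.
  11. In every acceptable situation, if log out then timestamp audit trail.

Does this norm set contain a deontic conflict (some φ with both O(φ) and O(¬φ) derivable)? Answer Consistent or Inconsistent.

Consistent

Premise 4 is O(encrypt_record → ¬cease_operations), but O(encrypt_record) is not derivable from the premises, so it does not yield O(¬cease_operations).
So O(¬cease_operations) is not derivable, and the apparent clash with O(cease_operations) does not arise.
A world satisfying every obligation exists (e.g. approve_memo=false, audit_report=false, badge_in=true, cease_operations=true, encrypt_record=false, log_out=false, serve_notice=false, summon_witness=true, take_oath=false, timestamp_audit_trail=false); no atom is both obligatory and forbidden, so the set is consistent.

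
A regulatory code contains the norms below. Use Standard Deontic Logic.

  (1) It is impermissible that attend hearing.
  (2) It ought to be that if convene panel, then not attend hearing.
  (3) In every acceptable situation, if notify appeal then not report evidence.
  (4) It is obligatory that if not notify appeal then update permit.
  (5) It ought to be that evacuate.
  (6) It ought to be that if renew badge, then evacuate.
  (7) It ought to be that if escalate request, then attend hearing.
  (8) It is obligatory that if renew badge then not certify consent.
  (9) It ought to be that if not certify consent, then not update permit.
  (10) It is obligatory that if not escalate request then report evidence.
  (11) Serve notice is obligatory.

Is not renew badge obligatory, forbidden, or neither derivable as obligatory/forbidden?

Premise 1, F(attend_hearing), is equivalent to O(¬attend_hearing).
Premise 7 is O(escalate_request → attend_hearing); contrapositively O(¬attend_hearing → ¬escalate_request). Since O(¬attend_hearing) holds, K gives O(¬escalate_request).
With premise 10, O(¬escalate_request → report_evidence), the K-axiom yields O(report_evidence).
Premise 3 is O(notify_appeal → ¬report_evidence); contrapositively O(report_evidence → ¬notify_appeal). Since O(report_evidence) holds, K gives O(¬notify_appeal).
Premise 4 is O(¬notify_appeal → update_permit); since O(¬notify_appeal), deontic closure gives O(update_permit).
The contrapositive of premise 9 (O(¬certify_consent → ¬update_permit)) is O(update_permit → certify_consent), and O(update_permit) is already established, so O(certify_consent).
The contrapositive of premise 8 (O(renew_badge → ¬certify_consent)) is O(certify_consent → ¬renew_badge), and O(certify_consent) is already established, so O(¬renew_badge).
Premises 2, 5, 6, 11 do not contribute to this derivation.
Hence ¬renew_badge is obligatory.

Obligatory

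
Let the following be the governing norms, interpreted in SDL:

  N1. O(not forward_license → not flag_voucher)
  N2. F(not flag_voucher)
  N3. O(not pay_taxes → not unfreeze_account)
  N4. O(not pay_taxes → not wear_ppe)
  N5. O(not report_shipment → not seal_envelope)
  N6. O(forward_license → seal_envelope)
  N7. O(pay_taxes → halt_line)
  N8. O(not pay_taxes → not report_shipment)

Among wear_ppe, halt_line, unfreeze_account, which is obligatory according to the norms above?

halt_line

F(not flag_voucher) at premise 2 means O(flag_voucher).
The contrapositive of premise 1 (O(not forward_license → not flag_voucher)) is O(flag_voucher → forward_license), and O(flag_voucher) is already established, so O(forward_license).
From O(forward_license) and premise 6, O(forward_license → seal_envelope), we obtain O(seal_envelope).
Premise 5 is O(not report_shipment → not seal_envelope); contrapositively O(seal_envelope → report_shipment). Since O(seal_envelope) holds, K gives O(report_shipment).
Premise 8 is O(not pay_taxes → not report_shipment); contrapositively O(report_shipment → pay_taxes). Since O(report_shipment) holds, K gives O(pay_taxes).
With premise 7, O(pay_taxes → halt_line), the K-axiom yields O(halt_line).
So O(halt_line) holds — halt_line is obligatory. None of the other listed options is made obligatory by any chain of premises.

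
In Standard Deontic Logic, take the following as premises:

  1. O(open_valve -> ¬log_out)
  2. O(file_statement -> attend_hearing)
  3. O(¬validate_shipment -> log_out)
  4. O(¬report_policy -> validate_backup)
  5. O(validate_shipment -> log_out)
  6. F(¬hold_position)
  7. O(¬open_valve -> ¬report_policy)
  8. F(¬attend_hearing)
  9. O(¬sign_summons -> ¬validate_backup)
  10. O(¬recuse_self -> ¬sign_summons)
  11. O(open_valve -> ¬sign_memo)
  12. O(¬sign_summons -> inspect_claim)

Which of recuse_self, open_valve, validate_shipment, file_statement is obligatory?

Premises 5 and 3 cover both cases: O(validate_shipment -> log_out) and O(¬validate_shipment -> log_out). Since validate_shipment ∨ ¬validate_shipment is a tautology, O(log_out) follows.
Premise 1 is O(open_valve -> ¬log_out); contrapositively O(log_out -> ¬open_valve). Since O(log_out) holds, K gives O(¬open_valve).
Applying K to premise 7 (O(¬open_valve -> ¬report_policy)) and O(¬open_valve) yields O(¬report_policy).
With premise 4, O(¬report_policy -> validate_backup), the K-axiom yields O(validate_backup).
The contrapositive of premise 9 (O(¬sign_summons -> ¬validate_backup)) is O(validate_backup -> sign_summons), and O(validate_backup) is already established, so O(sign_summons).
The contrapositive of premise 10 (O(¬recuse_self -> ¬sign_summons)) is O(sign_summons -> recuse_self), and O(sign_summons) is already established, so O(recuse_self).
So O(recuse_self) holds — recuse_self is obligatory. None of the other listed options is made obligatory by any chain of premises.

recuse_self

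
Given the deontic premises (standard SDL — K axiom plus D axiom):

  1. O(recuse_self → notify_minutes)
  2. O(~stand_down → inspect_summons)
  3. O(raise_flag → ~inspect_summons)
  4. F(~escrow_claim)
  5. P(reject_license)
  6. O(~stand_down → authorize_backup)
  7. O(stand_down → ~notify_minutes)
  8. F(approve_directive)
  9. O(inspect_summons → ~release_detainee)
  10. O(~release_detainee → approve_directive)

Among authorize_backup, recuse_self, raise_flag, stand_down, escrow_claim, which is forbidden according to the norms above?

Premise 8, F(approve_directive), is equivalent to O(~approve_directive).
Premise 10 is O(~release_detainee → approve_directive); contrapositively O(~approve_directive → release_detainee). Since O(~approve_directive) holds, K gives O(release_detainee).
Premise 9, O(inspect_summons → ~release_detainee), contraposes to O(release_detainee → ~inspect_summons); with O(release_detainee) we get O(~inspect_summons).
The contrapositive of premise 2 (O(~stand_down → inspect_summons)) is O(~inspect_summons → stand_down), and O(~inspect_summons) is already established, so O(stand_down).
With premise 7, O(stand_down → ~notify_minutes), the K-axiom yields O(~notify_minutes).
Premise 1, O(recuse_self → notify_minutes), contraposes to O(~notify_minutes → ~recuse_self); with O(~notify_minutes) we get O(~recuse_self).
So O(~recuse_self) holds, i.e. recuse_self is forbidden. None of the other listed options is forbidden under the premises.

recuse_self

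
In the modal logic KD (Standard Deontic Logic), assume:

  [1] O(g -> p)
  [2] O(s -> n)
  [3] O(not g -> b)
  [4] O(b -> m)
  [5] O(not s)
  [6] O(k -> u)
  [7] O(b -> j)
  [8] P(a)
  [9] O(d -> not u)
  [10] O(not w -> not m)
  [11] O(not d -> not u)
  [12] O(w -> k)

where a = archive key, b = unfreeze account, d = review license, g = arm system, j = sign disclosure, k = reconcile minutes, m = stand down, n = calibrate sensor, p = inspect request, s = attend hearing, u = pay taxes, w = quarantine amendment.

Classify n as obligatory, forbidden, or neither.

Neither

Premise 2 is O(s -> n), but O(s) is not derivable from the premises, so it does not yield O(n).
No premise or chain of K-axiom applications forces O(n), and none forces O(not n). So n is neither obligatory nor forbidden under these norms.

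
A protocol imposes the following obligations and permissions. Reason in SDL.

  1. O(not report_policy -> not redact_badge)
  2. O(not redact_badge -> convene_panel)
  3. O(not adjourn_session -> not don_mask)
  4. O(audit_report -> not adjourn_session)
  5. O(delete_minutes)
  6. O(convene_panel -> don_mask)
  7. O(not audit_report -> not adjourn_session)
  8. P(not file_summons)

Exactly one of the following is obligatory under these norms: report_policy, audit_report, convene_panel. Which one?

report_policy

Premises 4 and 7 cover both cases: O(audit_report -> not adjourn_session) and O(not audit_report -> not adjourn_session). Since audit_report ∨ not audit_report is a tautology, O(not adjourn_session) follows.
Premise 3 is O(not adjourn_session -> not don_mask); since O(not adjourn_session), deontic closure gives O(not don_mask).
Premise 6, O(convene_panel -> don_mask), contraposes to O(not don_mask -> not convene_panel); with O(not don_mask) we get O(not convene_panel).
Premise 2 is O(not redact_badge -> convene_panel); contrapositively O(not convene_panel -> redact_badge). Since O(not convene_panel) holds, K gives O(redact_badge).
Premise 1, O(not report_policy -> not redact_badge), contraposes to O(redact_badge -> report_policy); with O(redact_badge) we get O(report_policy).
So O(report_policy) holds — report_policy is obligatory. None of the other listed options is made obligatory by any chain of premises.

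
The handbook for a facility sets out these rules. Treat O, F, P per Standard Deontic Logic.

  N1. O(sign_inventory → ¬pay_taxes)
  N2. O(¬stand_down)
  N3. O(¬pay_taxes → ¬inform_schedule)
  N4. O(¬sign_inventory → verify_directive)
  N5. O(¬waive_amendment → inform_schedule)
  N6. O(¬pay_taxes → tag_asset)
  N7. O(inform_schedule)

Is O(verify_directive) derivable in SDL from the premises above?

Yes

Premise 7 states O(inform_schedule) outright.
Premise 3 is O(¬pay_taxes → ¬inform_schedule); contrapositively O(inform_schedule → pay_taxes). Since O(inform_schedule) holds, K gives O(pay_taxes).
The contrapositive of premise 1 (O(sign_inventory → ¬pay_taxes)) is O(pay_taxes → ¬sign_inventory), and O(pay_taxes) is already established, so O(¬sign_inventory).
With premise 4, O(¬sign_inventory → verify_directive), the K-axiom yields O(verify_directive).
Premises 2, 5, 6 do not contribute to this derivation.
So O(verify_directive) follows.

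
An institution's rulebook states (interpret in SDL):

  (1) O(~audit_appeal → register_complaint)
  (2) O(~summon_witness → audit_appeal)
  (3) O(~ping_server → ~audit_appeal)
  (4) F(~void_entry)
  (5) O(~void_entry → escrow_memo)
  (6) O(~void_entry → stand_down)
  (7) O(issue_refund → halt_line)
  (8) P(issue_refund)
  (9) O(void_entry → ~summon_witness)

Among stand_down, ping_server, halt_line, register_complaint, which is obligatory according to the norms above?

Premise 4 is F(~void_entry), i.e. O(void_entry).
From O(void_entry) and premise 9, O(void_entry → ~summon_witness), we obtain O(~summon_witness).
Premise 2 is O(~summon_witness → audit_appeal); since O(~summon_witness), deontic closure gives O(audit_appeal).
The contrapositive of premise 3 (O(~ping_server → ~audit_appeal)) is O(audit_appeal → ping_server), and O(audit_appeal) is already established, so O(ping_server).
So O(ping_server) holds — ping_server is obligatory. None of the other listed options is made obligatory by any chain of premises.

ping_server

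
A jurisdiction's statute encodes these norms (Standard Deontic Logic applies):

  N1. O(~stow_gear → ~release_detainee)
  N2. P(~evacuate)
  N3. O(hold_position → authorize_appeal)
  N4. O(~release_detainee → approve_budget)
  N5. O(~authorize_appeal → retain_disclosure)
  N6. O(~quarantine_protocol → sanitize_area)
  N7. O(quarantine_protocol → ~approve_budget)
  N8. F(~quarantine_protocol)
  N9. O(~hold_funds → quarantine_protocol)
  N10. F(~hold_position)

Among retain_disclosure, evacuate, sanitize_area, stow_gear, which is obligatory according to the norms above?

stow_gear

F(~quarantine_protocol) at premise 8 means O(quarantine_protocol).
Applying K to premise 7 (O(quarantine_protocol → ~approve_budget)) and O(quarantine_protocol) yields O(~approve_budget).
Premise 4, O(~release_detainee → approve_budget), contraposes to O(~approve_budget → release_detainee); with O(~approve_budget) we get O(release_detainee).
Premise 1 is O(~stow_gear → ~release_detainee); contrapositively O(release_detainee → stow_gear). Since O(release_detainee) holds, K gives O(stow_gear).
So O(stow_gear) holds — stow_gear is obligatory. None of the other listed options is made obligatory by any chain of premises.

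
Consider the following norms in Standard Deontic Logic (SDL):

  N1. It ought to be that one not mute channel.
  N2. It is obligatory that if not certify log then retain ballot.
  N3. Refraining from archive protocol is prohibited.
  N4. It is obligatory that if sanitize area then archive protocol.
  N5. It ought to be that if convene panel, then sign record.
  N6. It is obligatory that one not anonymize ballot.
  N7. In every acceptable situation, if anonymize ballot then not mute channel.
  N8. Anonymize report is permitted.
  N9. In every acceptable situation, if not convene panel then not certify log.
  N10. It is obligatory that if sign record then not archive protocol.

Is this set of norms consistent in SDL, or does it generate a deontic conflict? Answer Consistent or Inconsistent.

Consistent

Premise 7 is O(anonymize_ballot → ¬mute_channel); even if O(¬mute_channel) held, inferring O(anonymize_ballot) would be affirming the consequent — invalid.
So O(anonymize_ballot) is not derivable, and the apparent clash with O(¬anonymize_ballot) does not arise.
A world satisfying every obligation exists (e.g. anonymize_ballot=false, anonymize_report=false, archive_protocol=true, certify_log=false, convene_panel=false, mute_channel=false, retain_ballot=true, sanitize_area=false, sign_record=false); no atom is both obligatory and forbidden, so the set is consistent.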